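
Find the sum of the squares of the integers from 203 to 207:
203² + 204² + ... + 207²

Use ∑_{k=1}^{n} k² = n(n+1)(2n+1)/6, then subtract the first 202 terms.
∑_{k=1}^{207} k² = 207×208×415/6 = 2978040
∑_{k=1}^{202} k² = 202×203×405/6 = 2767905
∑_{k=203}^{207} k² = 2978040 - 2767905 = 210135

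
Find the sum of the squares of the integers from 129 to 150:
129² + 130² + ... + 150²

Use ∑_{k=1}^{n} k² = n(n+1)(2n+1)/6, then subtract the first 128 terms.
∑_{k=1}^{150} k² = 150×151×301/6 = 1136275
∑_{k=1}^{128} k² = 128×129×257/6 = 707264
∑_{k=129}^{150} k² = 1136275 - 707264 = 429011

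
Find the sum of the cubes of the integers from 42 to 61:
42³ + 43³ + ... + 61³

Use ∑_{k=1}^{n} k³ = [n(n+1)/2]², then subtract the first 41 terms.
∑_{k=1}^{61} k³ = [61×62/2]² = 1891² = 3575881
∑_{k=1}^{41} k³ = [41×42/2]² = 861² = 741321
∑_{k=42}^{61} k³ = 3575881 - 741321 = 2834560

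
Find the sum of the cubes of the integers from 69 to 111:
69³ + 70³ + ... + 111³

Use ∑_{k=1}^{n} k³ = [n(n+1)/2]², then subtract the first 68 terms.
∑_{k=1}^{111} k³ = [111×112/2]² = 6216² = 38638656
∑_{k=1}^{68} k³ = [68×69/2]² = 2346² = 5503716
∑_{k=69}^{111} k³ = 38638656 - 5503716 = 33134940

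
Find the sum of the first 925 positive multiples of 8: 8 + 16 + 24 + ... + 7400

Factor out 8: = 8(1 + 2 + ... + 925) = 8 × n(n+1)/2
= 8 × 925×926/2
= 8 × 428275
= 3426200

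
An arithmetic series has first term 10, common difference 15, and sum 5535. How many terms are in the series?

Using S = n/2 × [2a + (n-1)d]
5535 = n/2 × [2(10) + (n-1)(15)]
5535 = n/2 × [20 + 15n - 15]
11070 = n × [5 + 15n]
15n² + (5)n - 11070 = 0
Discriminant: Δ = (5)² - 4(15)(-11070) = 25 + 664200 = 664225
√Δ = 815
n = [-(5) + √Δ] / (2·15) = (-5 + 815) / 30 = 810 / 30 = 27
(The negative root is discarded since n must be a positive integer.)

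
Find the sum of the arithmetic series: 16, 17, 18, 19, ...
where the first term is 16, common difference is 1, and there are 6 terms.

Sₙ = n/2 × (first + last)
Last term = a + (n-1)d = 16 + (6-1)×1 = 21
S_6 = 6/2 × (16 + 21)
S_6 = 6/2 × 37 = 111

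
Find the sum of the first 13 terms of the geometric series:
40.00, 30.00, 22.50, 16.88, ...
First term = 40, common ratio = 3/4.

Sₙ = a(1 - rⁿ) / (1 - r)
S_13 = 40(1 - (3/4)^13) / (1 - (3/4))
S_13 = 40(1 - (1594323/67108864)) / (1/4)
S_13 = 327572705/2097152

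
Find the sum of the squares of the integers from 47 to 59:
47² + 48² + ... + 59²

Use ∑_{k=1}^{n} k² = n(n+1)(2n+1)/6, then subtract the first 46 terms.
∑_{k=1}^{59} k² = 59×60×119/6 = 70210
∑_{k=1}^{46} k² = 46×47×93/6 = 33511
∑_{k=47}^{59} k² = 70210 - 33511 = 36699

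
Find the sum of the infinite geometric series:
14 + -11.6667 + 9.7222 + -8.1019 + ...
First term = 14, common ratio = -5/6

For |r| < 1, S = a / (1 - r)
S = 14 / (1 - (-5/6))
S = 14 / (11/6)
S = 84/11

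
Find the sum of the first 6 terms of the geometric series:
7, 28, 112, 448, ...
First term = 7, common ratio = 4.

Sₙ = a(1 - rⁿ) / (1 - r)
S_6 = 7(1 - 4^6) / (1 - 4)
S_6 = 7(1 - 4096) / (-3)
S_6 = 9555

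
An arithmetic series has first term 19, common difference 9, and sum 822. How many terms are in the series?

Using S = n/2 × [2a + (n-1)d]
822 = n/2 × [2(19) + (n-1)(9)]
822 = n/2 × [38 + 9n - 9]
1644 = n × [29 + 9n]
9n² + (29)n - 1644 = 0
Discriminant: Δ = (29)² - 4(9)(-1644) = 841 + 59184 = 60025
√Δ = 245
n = [-(29) + √Δ] / (2·9) = (-29 + 245) / 18 = 216 / 18 = 12
(The negative root is discarded since n must be a positive integer.)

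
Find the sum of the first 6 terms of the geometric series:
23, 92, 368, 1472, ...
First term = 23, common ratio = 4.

Sₙ = a(1 - rⁿ) / (1 - r)
S_6 = 23(1 - 4^6) / (1 - 4)
S_6 = 23(1 - 4096) / (-3)
S_6 = 31395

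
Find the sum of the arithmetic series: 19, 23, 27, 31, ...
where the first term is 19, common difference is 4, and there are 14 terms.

Sₙ = n/2 × (first + last)
Last term = a + (n-1)d = 19 + (14-1)×4 = 71
S_14 = 14/2 × (19 + 71)
S_14 = 14/2 × 90 = 630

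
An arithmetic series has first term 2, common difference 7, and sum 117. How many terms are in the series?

Using S = n/2 × [2a + (n-1)d]
117 = n/2 × [2(2) + (n-1)(7)]
117 = n/2 × [4 + 7n - 7]
234 = n × [-3 + 7n]
7n² + (-3)n - 234 = 0
Discriminant: Δ = (-3)² - 4(7)(-234) = 9 + 6552 = 6561
√Δ = 81
n = [-(-3) + √Δ] / (2·7) = (3 + 81) / 14 = 84 / 14 = 6
(The negative root is discarded since n must be a positive integer.)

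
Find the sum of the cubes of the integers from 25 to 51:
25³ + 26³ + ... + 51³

Use ∑_{k=1}^{n} k³ = [n(n+1)/2]², then subtract the first 24 terms.
∑_{k=1}^{51} k³ = [51×52/2]² = 1326² = 1758276
∑_{k=1}^{24} k³ = [24×25/2]² = 300² = 90000
∑_{k=25}^{51} k³ = 1758276 - 90000 = 1668276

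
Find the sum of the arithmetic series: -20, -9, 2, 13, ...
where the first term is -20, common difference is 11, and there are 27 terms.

Sₙ = n/2 × (first + last)
Last term = a + (n-1)d = -20 + (27-1)×11 = 266
S_27 = 27/2 × (-20 + 266)
S_27 = 27/2 × 246 = 3321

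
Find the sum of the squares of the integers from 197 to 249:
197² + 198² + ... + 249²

Use ∑_{k=1}^{n} k² = n(n+1)(2n+1)/6, then subtract the first 196 terms.
∑_{k=1}^{249} k² = 249×250×499/6 = 5177125
∑_{k=1}^{196} k² = 196×197×393/6 = 2529086
∑_{k=197}^{249} k² = 5177125 - 2529086 = 2648039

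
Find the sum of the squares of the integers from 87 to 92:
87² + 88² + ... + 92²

Use ∑_{k=1}^{n} k² = n(n+1)(2n+1)/6, then subtract the first 86 terms.
∑_{k=1}^{92} k² = 92×93×185/6 = 263810
∑_{k=1}^{86} k² = 86×87×173/6 = 215731
∑_{k=87}^{92} k² = 263810 - 215731 = 48079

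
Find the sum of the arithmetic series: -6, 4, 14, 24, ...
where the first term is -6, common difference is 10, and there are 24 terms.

Sₙ = n/2 × (first + last)
Last term = a + (n-1)d = -6 + (24-1)×10 = 224
S_24 = 24/2 × (-6 + 224)
S_24 = 24/2 × 218 = 2616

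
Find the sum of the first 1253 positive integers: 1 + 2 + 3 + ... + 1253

Formula: ∑k = n(n+1)/2
= 1253×1254/2
= 1571262/2
= 785631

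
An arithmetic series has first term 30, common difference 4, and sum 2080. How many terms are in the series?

Using S = n/2 × [2a + (n-1)d]
2080 = n/2 × [2(30) + (n-1)(4)]
2080 = n/2 × [60 + 4n - 4]
4160 = n × [56 + 4n]
4n² + (56)n - 4160 = 0
Discriminant: Δ = (56)² - 4(4)(-4160) = 3136 + 66560 = 69696
√Δ = 264
n = [-(56) + √Δ] / (2·4) = (-56 + 264) / 8 = 208 / 8 = 26
(The negative root is discarded since n must be a positive integer.)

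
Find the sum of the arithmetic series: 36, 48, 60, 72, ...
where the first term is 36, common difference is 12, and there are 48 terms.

Sₙ = n/2 × (first + last)
Last term = a + (n-1)d = 36 + (48-1)×12 = 600
S_48 = 48/2 × (36 + 600)
S_48 = 48/2 × 636 = 15264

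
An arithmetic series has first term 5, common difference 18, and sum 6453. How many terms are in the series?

Using S = n/2 × [2a + (n-1)d]
6453 = n/2 × [2(5) + (n-1)(18)]
6453 = n/2 × [10 + 18n - 18]
12906 = n × [-8 + 18n]
18n² + (-8)n - 12906 = 0
Discriminant: Δ = (-8)² - 4(18)(-12906) = 64 + 929232 = 929296
√Δ = 964
n = [-(-8) + √Δ] / (2·18) = (8 + 964) / 36 = 972 / 36 = 27
(The negative root is discarded since n must be a positive integer.)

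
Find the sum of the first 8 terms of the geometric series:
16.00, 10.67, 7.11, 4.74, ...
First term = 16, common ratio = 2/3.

Sₙ = a(1 - rⁿ) / (1 - r)
S_8 = 16(1 - (2/3)^8) / (1 - (2/3))
S_8 = 16(1 - (256/6561)) / (1/3)
S_8 = 100880/2187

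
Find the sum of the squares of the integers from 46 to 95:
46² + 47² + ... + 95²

Use ∑_{k=1}^{n} k² = n(n+1)(2n+1)/6, then subtract the first 45 terms.
∑_{k=1}^{95} k² = 95×96×191/6 = 290320
∑_{k=1}^{45} k² = 45×46×91/6 = 31395
∑_{k=46}^{95} k² = 290320 - 31395 = 258925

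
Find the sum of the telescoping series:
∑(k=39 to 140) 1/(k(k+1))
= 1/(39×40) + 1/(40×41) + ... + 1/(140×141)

Partial fractions: 1/(k(k+1)) = 1/k - 1/(k+1)
The series telescopes:
= (1/39 - 1/40) + (1/40 - 1/41) + ... + (1/140 - 1/141)
= 1/39 - 1/141
= 34/1833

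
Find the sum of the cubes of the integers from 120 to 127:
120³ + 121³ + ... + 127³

Use ∑_{k=1}^{n} k³ = [n(n+1)/2]², then subtract the first 119 terms.
∑_{k=1}^{127} k³ = [127×128/2]² = 8128² = 66064384
∑_{k=1}^{119} k³ = [119×120/2]² = 7140² = 50979600
∑_{k=120}^{127} k³ = 66064384 - 50979600 = 15084784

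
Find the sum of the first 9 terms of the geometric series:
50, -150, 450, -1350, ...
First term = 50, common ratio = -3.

Sₙ = a(1 - rⁿ) / (1 - r)
S_9 = 50(1 - (-3)^9) / (1 - (-3))
S_9 = 50(1 - (-19683)) / (4)
S_9 = 246050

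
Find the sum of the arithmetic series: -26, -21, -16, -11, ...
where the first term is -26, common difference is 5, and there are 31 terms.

Sₙ = n/2 × (first + last)
Last term = a + (n-1)d = -26 + (31-1)×5 = 124
S_31 = 31/2 × (-26 + 124)
S_31 = 31/2 × 98 = 1519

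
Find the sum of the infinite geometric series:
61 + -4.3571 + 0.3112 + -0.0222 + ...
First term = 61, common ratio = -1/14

For |r| < 1, S = a / (1 - r)
S = 61 / (1 - (-1/14))
S = 61 / (15/14)
S = 854/15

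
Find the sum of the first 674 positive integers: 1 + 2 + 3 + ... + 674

Formula: ∑k = n(n+1)/2
= 674×675/2
= 454950/2
= 227475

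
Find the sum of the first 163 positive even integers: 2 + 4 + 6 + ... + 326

Sum of first n even numbers = n(n+1)
= 163×164
= 26732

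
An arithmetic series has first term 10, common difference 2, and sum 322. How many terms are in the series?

Using S = n/2 × [2a + (n-1)d]
322 = n/2 × [2(10) + (n-1)(2)]
322 = n/2 × [20 + 2n - 2]
644 = n × [18 + 2n]
2n² + (18)n - 644 = 0
Discriminant: Δ = (18)² - 4(2)(-644) = 324 + 5152 = 5476
√Δ = 74
n = [-(18) + √Δ] / (2·2) = (-18 + 74) / 4 = 56 / 4 = 14
(The negative root is discarded since n must be a positive integer.)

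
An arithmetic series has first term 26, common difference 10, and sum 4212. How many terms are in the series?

Using S = n/2 × [2a + (n-1)d]
4212 = n/2 × [2(26) + (n-1)(10)]
4212 = n/2 × [52 + 10n - 10]
8424 = n × [42 + 10n]
10n² + (42)n - 8424 = 0
Discriminant: Δ = (42)² - 4(10)(-8424) = 1764 + 336960 = 338724
√Δ = 582
n = [-(42) + √Δ] / (2·10) = (-42 + 582) / 20 = 540 / 20 = 27
(The negative root is discarded since n must be a positive integer.)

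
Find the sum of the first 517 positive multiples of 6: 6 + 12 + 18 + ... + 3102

Factor out 6: = 6(1 + 2 + ... + 517) = 6 × n(n+1)/2
= 6 × 517×518/2
= 6 × 133903
= 803418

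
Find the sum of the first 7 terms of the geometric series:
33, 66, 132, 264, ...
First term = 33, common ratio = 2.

Sₙ = a(1 - rⁿ) / (1 - r)
S_7 = 33(1 - 2^7) / (1 - 2)
S_7 = 33(1 - 128) / (-1)
S_7 = 4191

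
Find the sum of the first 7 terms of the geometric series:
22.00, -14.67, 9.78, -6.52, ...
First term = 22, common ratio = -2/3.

Sₙ = a(1 - rⁿ) / (1 - r)
S_7 = 22(1 - (-2/3)^7) / (1 - (-2/3))
S_7 = 22(1 - (-128/2187)) / (5/3)
S_7 = 10186/729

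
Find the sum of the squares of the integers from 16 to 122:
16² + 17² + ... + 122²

Use ∑_{k=1}^{n} k² = n(n+1)(2n+1)/6, then subtract the first 15 terms.
∑_{k=1}^{122} k² = 122×123×245/6 = 612745
∑_{k=1}^{15} k² = 15×16×31/6 = 1240
∑_{k=16}^{122} k² = 612745 - 1240 = 611505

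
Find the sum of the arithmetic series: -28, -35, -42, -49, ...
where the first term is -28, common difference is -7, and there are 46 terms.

Sₙ = n/2 × (first + last)
Last term = a + (n-1)d = -28 + (46-1)×(-7) = -343
S_46 = 46/2 × (-28 + (-343))
S_46 = 46/2 × (-371) = -8533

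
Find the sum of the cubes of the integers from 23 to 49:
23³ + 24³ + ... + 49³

Use ∑_{k=1}^{n} k³ = [n(n+1)/2]², then subtract the first 22 terms.
∑_{k=1}^{49} k³ = [49×50/2]² = 1225² = 1500625
∑_{k=1}^{22} k³ = [22×23/2]² = 253² = 64009
∑_{k=23}^{49} k³ = 1500625 - 64009 = 1436616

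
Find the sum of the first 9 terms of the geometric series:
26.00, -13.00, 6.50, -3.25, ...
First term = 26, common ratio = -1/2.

Sₙ = a(1 - rⁿ) / (1 - r)
S_9 = 26(1 - (-1/2)^9) / (1 - (-1/2))
S_9 = 26(1 - (-1/512)) / (3/2)
S_9 = 2223/128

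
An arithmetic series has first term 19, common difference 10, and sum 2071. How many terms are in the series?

Using S = n/2 × [2a + (n-1)d]
2071 = n/2 × [2(19) + (n-1)(10)]
2071 = n/2 × [38 + 10n - 10]
4142 = n × [28 + 10n]
10n² + (28)n - 4142 = 0
Discriminant: Δ = (28)² - 4(10)(-4142) = 784 + 165680 = 166464
√Δ = 408
n = [-(28) + √Δ] / (2·10) = (-28 + 408) / 20 = 380 / 20 = 19
(The negative root is discarded since n must be a positive integer.)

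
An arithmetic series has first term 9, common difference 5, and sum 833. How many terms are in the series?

Using S = n/2 × [2a + (n-1)d]
833 = n/2 × [2(9) + (n-1)(5)]
833 = n/2 × [18 + 5n - 5]
1666 = n × [13 + 5n]
5n² + (13)n - 1666 = 0
Discriminant: Δ = (13)² - 4(5)(-1666) = 169 + 33320 = 33489
√Δ = 183
n = [-(13) + √Δ] / (2·5) = (-13 + 183) / 10 = 170 / 10 = 17
(The negative root is discarded since n must be a positive integer.)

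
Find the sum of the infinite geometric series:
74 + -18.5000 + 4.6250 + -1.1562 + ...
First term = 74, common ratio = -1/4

For |r| < 1, S = a / (1 - r)
S = 74 / (1 - (-1/4))
S = 74 / (5/4)
S = 296/5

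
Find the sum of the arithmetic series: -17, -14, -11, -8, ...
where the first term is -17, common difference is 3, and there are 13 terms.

Sₙ = n/2 × (first + last)
Last term = a + (n-1)d = -17 + (13-1)×3 = 19
S_13 = 13/2 × (-17 + 19)
S_13 = 13/2 × 2 = 13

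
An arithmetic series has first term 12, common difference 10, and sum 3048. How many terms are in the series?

Using S = n/2 × [2a + (n-1)d]
3048 = n/2 × [2(12) + (n-1)(10)]
3048 = n/2 × [24 + 10n - 10]
6096 = n × [14 + 10n]
10n² + (14)n - 6096 = 0
Discriminant: Δ = (14)² - 4(10)(-6096) = 196 + 243840 = 244036
√Δ = 494
n = [-(14) + √Δ] / (2·10) = (-14 + 494) / 20 = 480 / 20 = 24
(The negative root is discarded since n must be a positive integer.)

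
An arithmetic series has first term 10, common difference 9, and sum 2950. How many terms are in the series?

Using S = n/2 × [2a + (n-1)d]
2950 = n/2 × [2(10) + (n-1)(9)]
2950 = n/2 × [20 + 9n - 9]
5900 = n × [11 + 9n]
9n² + (11)n - 5900 = 0
Discriminant: Δ = (11)² - 4(9)(-5900) = 121 + 212400 = 212521
√Δ = 461
n = [-(11) + √Δ] / (2·9) = (-11 + 461) / 18 = 450 / 18 = 25
(The negative root is discarded since n must be a positive integer.)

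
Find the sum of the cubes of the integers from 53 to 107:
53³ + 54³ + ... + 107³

Use ∑_{k=1}^{n} k³ = [n(n+1)/2]², then subtract the first 52 terms.
∑_{k=1}^{107} k³ = [107×108/2]² = 5778² = 33385284
∑_{k=1}^{52} k³ = [52×53/2]² = 1378² = 1898884
∑_{k=53}^{107} k³ = 33385284 - 1898884 = 31486400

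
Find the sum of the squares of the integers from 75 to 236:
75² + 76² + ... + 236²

Use ∑_{k=1}^{n} k² = n(n+1)(2n+1)/6, then subtract the first 74 terms.
∑_{k=1}^{236} k² = 236×237×473/6 = 4409306
∑_{k=1}^{74} k² = 74×75×149/6 = 137825
∑_{k=75}^{236} k² = 4409306 - 137825 = 4271481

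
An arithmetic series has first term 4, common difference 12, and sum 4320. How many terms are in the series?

Using S = n/2 × [2a + (n-1)d]
4320 = n/2 × [2(4) + (n-1)(12)]
4320 = n/2 × [8 + 12n - 12]
8640 = n × [-4 + 12n]
12n² + (-4)n - 8640 = 0
Discriminant: Δ = (-4)² - 4(12)(-8640) = 16 + 414720 = 414736
√Δ = 644
n = [-(-4) + √Δ] / (2·12) = (4 + 644) / 24 = 648 / 24 = 27
(The negative root is discarded since n must be a positive integer.)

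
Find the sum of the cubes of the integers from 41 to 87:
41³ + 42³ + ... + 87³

Use ∑_{k=1}^{n} k³ = [n(n+1)/2]², then subtract the first 40 terms.
∑_{k=1}^{87} k³ = [87×88/2]² = 3828² = 14653584
∑_{k=1}^{40} k³ = [40×41/2]² = 820² = 672400
∑_{k=41}^{87} k³ = 14653584 - 672400 = 13981184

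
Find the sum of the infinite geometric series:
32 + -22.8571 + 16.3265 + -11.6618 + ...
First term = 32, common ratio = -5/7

For |r| < 1, S = a / (1 - r)
S = 32 / (1 - (-5/7))
S = 32 / (12/7)
S = 56/3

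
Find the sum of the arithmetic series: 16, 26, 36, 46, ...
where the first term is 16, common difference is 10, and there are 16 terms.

Sₙ = n/2 × (first + last)
Last term = a + (n-1)d = 16 + (16-1)×10 = 166
S_16 = 16/2 × (16 + 166)
S_16 = 16/2 × 182 = 1456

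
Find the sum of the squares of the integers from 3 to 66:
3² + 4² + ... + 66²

Use ∑_{k=1}^{n} k² = n(n+1)(2n+1)/6, then subtract the first 2 terms.
∑_{k=1}^{66} k² = 66×67×133/6 = 98021
∑_{k=1}^{2} k² = 2×3×5/6 = 5
∑_{k=3}^{66} k² = 98021 - 5 = 98016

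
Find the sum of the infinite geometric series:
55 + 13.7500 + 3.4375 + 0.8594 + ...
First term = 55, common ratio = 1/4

For |r| < 1, S = a / (1 - r)
S = 55 / (1 - (1/4))
S = 55 / (3/4)
S = 220/3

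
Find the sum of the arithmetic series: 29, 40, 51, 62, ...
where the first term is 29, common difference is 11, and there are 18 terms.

Sₙ = n/2 × (first + last)
Last term = a + (n-1)d = 29 + (18-1)×11 = 216
S_18 = 18/2 × (29 + 216)
S_18 = 18/2 × 245 = 2205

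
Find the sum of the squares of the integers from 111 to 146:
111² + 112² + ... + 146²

Use ∑_{k=1}^{n} k² = n(n+1)(2n+1)/6, then subtract the first 110 terms.
∑_{k=1}^{146} k² = 146×147×293/6 = 1048061
∑_{k=1}^{110} k² = 110×111×221/6 = 449735
∑_{k=111}^{146} k² = 1048061 - 449735 = 598326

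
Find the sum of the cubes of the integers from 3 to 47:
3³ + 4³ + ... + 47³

Use ∑_{k=1}^{n} k³ = [n(n+1)/2]², then subtract the first 2 terms.
∑_{k=1}^{47} k³ = [47×48/2]² = 1128² = 1272384
∑_{k=1}^{2} k³ = [2×3/2]² = 3² = 9
∑_{k=3}^{47} k³ = 1272384 - 9 = 1272375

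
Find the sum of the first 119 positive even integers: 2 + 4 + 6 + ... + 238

Sum of first n even numbers = n(n+1)
= 119×120
= 14280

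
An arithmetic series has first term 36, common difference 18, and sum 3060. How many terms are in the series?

Using S = n/2 × [2a + (n-1)d]
3060 = n/2 × [2(36) + (n-1)(18)]
3060 = n/2 × [72 + 18n - 18]
6120 = n × [54 + 18n]
18n² + (54)n - 6120 = 0
Discriminant: Δ = (54)² - 4(18)(-6120) = 2916 + 440640 = 443556
√Δ = 666
n = [-(54) + √Δ] / (2·18) = (-54 + 666) / 36 = 612 / 36 = 17
(The negative root is discarded since n must be a positive integer.)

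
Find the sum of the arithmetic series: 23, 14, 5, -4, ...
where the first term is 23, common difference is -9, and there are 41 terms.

Sₙ = n/2 × (first + last)
Last term = a + (n-1)d = 23 + (41-1)×(-9) = -337
S_41 = 41/2 × (23 + (-337))
S_41 = 41/2 × (-314) = -6437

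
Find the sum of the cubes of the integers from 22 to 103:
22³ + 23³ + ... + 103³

Use ∑_{k=1}^{n} k³ = [n(n+1)/2]², then subtract the first 21 terms.
∑_{k=1}^{103} k³ = [103×104/2]² = 5356² = 28686736
∑_{k=1}^{21} k³ = [21×22/2]² = 231² = 53361
∑_{k=22}^{103} k³ = 28686736 - 53361 = 28633375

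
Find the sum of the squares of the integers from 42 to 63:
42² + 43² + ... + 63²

Use ∑_{k=1}^{n} k² = n(n+1)(2n+1)/6, then subtract the first 41 terms.
∑_{k=1}^{63} k² = 63×64×127/6 = 85344
∑_{k=1}^{41} k² = 41×42×83/6 = 23821
∑_{k=42}^{63} k² = 85344 - 23821 = 61523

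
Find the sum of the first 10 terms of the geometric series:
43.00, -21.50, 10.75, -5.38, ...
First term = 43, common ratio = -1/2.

Sₙ = a(1 - rⁿ) / (1 - r)
S_10 = 43(1 - (-1/2)^10) / (1 - (-1/2))
S_10 = 43(1 - (1/1024)) / (3/2)
S_10 = 14663/512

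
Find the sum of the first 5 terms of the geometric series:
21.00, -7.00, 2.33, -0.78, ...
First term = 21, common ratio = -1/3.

Sₙ = a(1 - rⁿ) / (1 - r)
S_5 = 21(1 - (-1/3)^5) / (1 - (-1/3))
S_5 = 21(1 - (-1/243)) / (4/3)
S_5 = 427/27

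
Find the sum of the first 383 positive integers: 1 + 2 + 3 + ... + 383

Formula: ∑k = n(n+1)/2
= 383×384/2
= 147072/2
= 73536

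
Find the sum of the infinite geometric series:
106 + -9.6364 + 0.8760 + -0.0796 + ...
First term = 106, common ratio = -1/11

For |r| < 1, S = a / (1 - r)
S = 106 / (1 - (-1/11))
S = 106 / (12/11)
S = 583/6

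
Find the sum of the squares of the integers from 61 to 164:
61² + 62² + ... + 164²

Use ∑_{k=1}^{n} k² = n(n+1)(2n+1)/6, then subtract the first 60 terms.
∑_{k=1}^{164} k² = 164×165×329/6 = 1483790
∑_{k=1}^{60} k² = 60×61×121/6 = 73810
∑_{k=61}^{164} k² = 1483790 - 73810 = 1409980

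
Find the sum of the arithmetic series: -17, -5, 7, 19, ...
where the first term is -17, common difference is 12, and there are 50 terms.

Sₙ = n/2 × (first + last)
Last term = a + (n-1)d = -17 + (50-1)×12 = 571
S_50 = 50/2 × (-17 + 571)
S_50 = 50/2 × 554 = 13850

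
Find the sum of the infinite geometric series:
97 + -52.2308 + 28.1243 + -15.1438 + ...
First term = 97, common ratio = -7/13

For |r| < 1, S = a / (1 - r)
S = 97 / (1 - (-7/13))
S = 97 / (20/13)
S = 1261/20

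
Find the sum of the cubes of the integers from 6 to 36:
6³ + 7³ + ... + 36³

Use ∑_{k=1}^{n} k³ = [n(n+1)/2]², then subtract the first 5 terms.
∑_{k=1}^{36} k³ = [36×37/2]² = 666² = 443556
∑_{k=1}^{5} k³ = [5×6/2]² = 15² = 225
∑_{k=6}^{36} k³ = 443556 - 225 = 443331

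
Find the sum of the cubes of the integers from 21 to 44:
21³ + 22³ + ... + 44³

Use ∑_{k=1}^{n} k³ = [n(n+1)/2]², then subtract the first 20 terms.
∑_{k=1}^{44} k³ = [44×45/2]² = 990² = 980100
∑_{k=1}^{20} k³ = [20×21/2]² = 210² = 44100
∑_{k=21}^{44} k³ = 980100 - 44100 = 936000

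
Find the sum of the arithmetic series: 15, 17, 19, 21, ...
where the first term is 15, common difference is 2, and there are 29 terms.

Sₙ = n/2 × (first + last)
Last term = a + (n-1)d = 15 + (29-1)×2 = 71
S_29 = 29/2 × (15 + 71)
S_29 = 29/2 × 86 = 1247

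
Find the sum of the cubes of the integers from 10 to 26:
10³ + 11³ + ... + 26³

Use ∑_{k=1}^{n} k³ = [n(n+1)/2]², then subtract the first 9 terms.
∑_{k=1}^{26} k³ = [26×27/2]² = 351² = 123201
∑_{k=1}^{9} k³ = [9×10/2]² = 45² = 2025
∑_{k=10}^{26} k³ = 123201 - 2025 = 121176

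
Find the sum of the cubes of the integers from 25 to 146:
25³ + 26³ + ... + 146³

Use ∑_{k=1}^{n} k³ = [n(n+1)/2]², then subtract the first 24 terms.
∑_{k=1}^{146} k³ = [146×147/2]² = 10731² = 115154361
∑_{k=1}^{24} k³ = [24×25/2]² = 300² = 90000
∑_{k=25}^{146} k³ = 115154361 - 90000 = 115064361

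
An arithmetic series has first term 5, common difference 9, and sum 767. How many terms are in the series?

Using S = n/2 × [2a + (n-1)d]
767 = n/2 × [2(5) + (n-1)(9)]
767 = n/2 × [10 + 9n - 9]
1534 = n × [1 + 9n]
9n² + (1)n - 1534 = 0
Discriminant: Δ = (1)² - 4(9)(-1534) = 1 + 55224 = 55225
√Δ = 235
n = [-(1) + √Δ] / (2·9) = (-1 + 235) / 18 = 234 / 18 = 13
(The negative root is discarded since n must be a positive integer.)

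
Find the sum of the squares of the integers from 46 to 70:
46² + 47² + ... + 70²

Use ∑_{k=1}^{n} k² = n(n+1)(2n+1)/6, then subtract the first 45 terms.
∑_{k=1}^{70} k² = 70×71×141/6 = 116795
∑_{k=1}^{45} k² = 45×46×91/6 = 31395
∑_{k=46}^{70} k² = 116795 - 31395 = 85400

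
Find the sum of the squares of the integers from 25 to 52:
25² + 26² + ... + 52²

Use ∑_{k=1}^{n} k² = n(n+1)(2n+1)/6, then subtract the first 24 terms.
∑_{k=1}^{52} k² = 52×53×105/6 = 48230
∑_{k=1}^{24} k² = 24×25×49/6 = 4900
∑_{k=25}^{52} k² = 48230 - 4900 = 43330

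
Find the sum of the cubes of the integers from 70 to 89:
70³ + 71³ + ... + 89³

Use ∑_{k=1}^{n} k³ = [n(n+1)/2]², then subtract the first 69 terms.
∑_{k=1}^{89} k³ = [89×90/2]² = 4005² = 16040025
∑_{k=1}^{69} k³ = [69×70/2]² = 2415² = 5832225
∑_{k=70}^{89} k³ = 16040025 - 5832225 = 10207800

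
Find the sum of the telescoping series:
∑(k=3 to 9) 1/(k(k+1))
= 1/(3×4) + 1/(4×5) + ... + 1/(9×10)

Partial fractions: 1/(k(k+1)) = 1/k - 1/(k+1)
The series telescopes:
= (1/3 - 1/4) + (1/4 - 1/5) + ... + (1/9 - 1/10)
= 1/3 - 1/10
= 7/30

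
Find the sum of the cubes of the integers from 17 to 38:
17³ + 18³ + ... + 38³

Use ∑_{k=1}^{n} k³ = [n(n+1)/2]², then subtract the first 16 terms.
∑_{k=1}^{38} k³ = [38×39/2]² = 741² = 549081
∑_{k=1}^{16} k³ = [16×17/2]² = 136² = 18496
∑_{k=17}^{38} k³ = 549081 - 18496 = 530585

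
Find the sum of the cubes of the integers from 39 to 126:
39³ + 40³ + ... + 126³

Use ∑_{k=1}^{n} k³ = [n(n+1)/2]², then subtract the first 38 terms.
∑_{k=1}^{126} k³ = [126×127/2]² = 8001² = 64016001
∑_{k=1}^{38} k³ = [38×39/2]² = 741² = 549081
∑_{k=39}^{126} k³ = 64016001 - 549081 = 63466920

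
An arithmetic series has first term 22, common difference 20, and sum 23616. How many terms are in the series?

Using S = n/2 × [2a + (n-1)d]
23616 = n/2 × [2(22) + (n-1)(20)]
23616 = n/2 × [44 + 20n - 20]
47232 = n × [24 + 20n]
20n² + (24)n - 47232 = 0
Discriminant: Δ = (24)² - 4(20)(-47232) = 576 + 3778560 = 3779136
√Δ = 1944
n = [-(24) + √Δ] / (2·20) = (-24 + 1944) / 40 = 1920 / 40 = 48
(The negative root is discarded since n must be a positive integer.)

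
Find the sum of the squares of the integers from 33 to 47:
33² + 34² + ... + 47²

Use ∑_{k=1}^{n} k² = n(n+1)(2n+1)/6, then subtract the first 32 terms.
∑_{k=1}^{47} k² = 47×48×95/6 = 35720
∑_{k=1}^{32} k² = 32×33×65/6 = 11440
∑_{k=33}^{47} k² = 35720 - 11440 = 24280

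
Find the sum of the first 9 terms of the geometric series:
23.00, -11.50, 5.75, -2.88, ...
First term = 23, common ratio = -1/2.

Sₙ = a(1 - rⁿ) / (1 - r)
S_9 = 23(1 - (-1/2)^9) / (1 - (-1/2))
S_9 = 23(1 - (-1/512)) / (3/2)
S_9 = 3933/256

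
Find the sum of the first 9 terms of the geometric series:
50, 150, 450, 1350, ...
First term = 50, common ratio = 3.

Sₙ = a(1 - rⁿ) / (1 - r)
S_9 = 50(1 - 3^9) / (1 - 3)
S_9 = 50(1 - 19683) / (-2)
S_9 = 492050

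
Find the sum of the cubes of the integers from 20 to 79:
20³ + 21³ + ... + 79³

Use ∑_{k=1}^{n} k³ = [n(n+1)/2]², then subtract the first 19 terms.
∑_{k=1}^{79} k³ = [79×80/2]² = 3160² = 9985600
∑_{k=1}^{19} k³ = [19×20/2]² = 190² = 36100
∑_{k=20}^{79} k³ = 9985600 - 36100 = 9949500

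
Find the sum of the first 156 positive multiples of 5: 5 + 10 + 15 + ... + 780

Factor out 5: = 5(1 + 2 + ... + 156) = 5 × n(n+1)/2
= 5 × 156×157/2
= 5 × 12246
= 61230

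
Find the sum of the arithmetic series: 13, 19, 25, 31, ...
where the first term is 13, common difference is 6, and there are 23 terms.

Sₙ = n/2 × (first + last)
Last term = a + (n-1)d = 13 + (23-1)×6 = 145
S_23 = 23/2 × (13 + 145)
S_23 = 23/2 × 158 = 1817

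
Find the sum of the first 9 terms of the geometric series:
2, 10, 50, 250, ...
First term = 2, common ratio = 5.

Sₙ = a(1 - rⁿ) / (1 - r)
S_9 = 2(1 - 5^9) / (1 - 5)
S_9 = 2(1 - 1953125) / (-4)
S_9 = 976562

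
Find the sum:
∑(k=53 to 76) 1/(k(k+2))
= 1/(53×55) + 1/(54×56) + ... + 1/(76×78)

Partial fractions: 1/(k(k+2)) = (1/2)[1/k - 1/(k+2)]
Telescoping leaves the first two and last two terms:
= (1/2)[1/53 + 1/54 - 1/77 - 1/78]
= 8293/1432431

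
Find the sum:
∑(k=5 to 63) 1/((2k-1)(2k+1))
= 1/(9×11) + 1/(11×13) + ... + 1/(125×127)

Partial fractions: 1/((2k-1)(2k+1)) = (1/2)[1/(2k-1) - 1/(2k+1)]
The series telescopes:
= (1/2)[1/9 - 1/127]
= 59/1143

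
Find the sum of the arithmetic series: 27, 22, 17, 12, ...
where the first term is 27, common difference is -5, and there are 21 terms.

Sₙ = n/2 × (first + last)
Last term = a + (n-1)d = 27 + (21-1)×(-5) = -73
S_21 = 21/2 × (27 + (-73))
S_21 = 21/2 × (-46) = -483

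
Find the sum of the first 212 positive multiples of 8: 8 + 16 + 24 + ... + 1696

Factor out 8: = 8(1 + 2 + ... + 212) = 8 × n(n+1)/2
= 8 × 212×213/2
= 8 × 22578
= 180624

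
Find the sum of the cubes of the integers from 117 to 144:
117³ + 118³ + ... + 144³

Use ∑_{k=1}^{n} k³ = [n(n+1)/2]², then subtract the first 116 terms.
∑_{k=1}^{144} k³ = [144×145/2]² = 10440² = 108993600
∑_{k=1}^{116} k³ = [116×117/2]² = 6786² = 46049796
∑_{k=117}^{144} k³ = 108993600 - 46049796 = 62943804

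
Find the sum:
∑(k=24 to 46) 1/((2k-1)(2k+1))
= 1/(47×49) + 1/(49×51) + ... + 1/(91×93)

Partial fractions: 1/((2k-1)(2k+1)) = (1/2)[1/(2k-1) - 1/(2k+1)]
The series telescopes:
= (1/2)[1/47 - 1/93]
= 23/4371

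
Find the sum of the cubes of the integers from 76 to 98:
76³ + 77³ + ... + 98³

Use ∑_{k=1}^{n} k³ = [n(n+1)/2]², then subtract the first 75 terms.
∑_{k=1}^{98} k³ = [98×99/2]² = 4851² = 23532201
∑_{k=1}^{75} k³ = [75×76/2]² = 2850² = 8122500
∑_{k=76}^{98} k³ = 23532201 - 8122500 = 15409701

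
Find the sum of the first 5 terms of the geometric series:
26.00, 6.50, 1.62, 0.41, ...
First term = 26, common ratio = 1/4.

Sₙ = a(1 - rⁿ) / (1 - r)
S_5 = 26(1 - (1/4)^5) / (1 - (1/4))
S_5 = 26(1 - (1/1024)) / (3/4)
S_5 = 4433/128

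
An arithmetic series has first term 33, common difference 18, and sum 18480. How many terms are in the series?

Using S = n/2 × [2a + (n-1)d]
18480 = n/2 × [2(33) + (n-1)(18)]
18480 = n/2 × [66 + 18n - 18]
36960 = n × [48 + 18n]
18n² + (48)n - 36960 = 0
Discriminant: Δ = (48)² - 4(18)(-36960) = 2304 + 2661120 = 2663424
√Δ = 1632
n = [-(48) + √Δ] / (2·18) = (-48 + 1632) / 36 = 1584 / 36 = 44
(The negative root is discarded since n must be a positive integer.)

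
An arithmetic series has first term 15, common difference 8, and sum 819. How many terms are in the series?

Using S = n/2 × [2a + (n-1)d]
819 = n/2 × [2(15) + (n-1)(8)]
819 = n/2 × [30 + 8n - 8]
1638 = n × [22 + 8n]
8n² + (22)n - 1638 = 0
Discriminant: Δ = (22)² - 4(8)(-1638) = 484 + 52416 = 52900
√Δ = 230
n = [-(22) + √Δ] / (2·8) = (-22 + 230) / 16 = 208 / 16 = 13
(The negative root is discarded since n must be a positive integer.)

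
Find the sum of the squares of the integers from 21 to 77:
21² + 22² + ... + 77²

Use ∑_{k=1}^{n} k² = n(n+1)(2n+1)/6, then subtract the first 20 terms.
∑_{k=1}^{77} k² = 77×78×155/6 = 155155
∑_{k=1}^{20} k² = 20×21×41/6 = 2870
∑_{k=21}^{77} k² = 155155 - 2870 = 152285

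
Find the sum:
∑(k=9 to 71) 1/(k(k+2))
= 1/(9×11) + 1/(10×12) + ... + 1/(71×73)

Partial fractions: 1/(k(k+2)) = (1/2)[1/k - 1/(k+2)]
Telescoping leaves the first two and last two terms:
= (1/2)[1/9 + 1/10 - 1/72 - 1/73]
= 4823/52560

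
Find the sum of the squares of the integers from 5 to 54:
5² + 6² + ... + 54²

Use ∑_{k=1}^{n} k² = n(n+1)(2n+1)/6, then subtract the first 4 terms.
∑_{k=1}^{54} k² = 54×55×109/6 = 53955
∑_{k=1}^{4} k² = 4×5×9/6 = 30
∑_{k=5}^{54} k² = 53955 - 30 = 53925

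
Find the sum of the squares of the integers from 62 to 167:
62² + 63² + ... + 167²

Use ∑_{k=1}^{n} k² = n(n+1)(2n+1)/6, then subtract the first 61 terms.
∑_{k=1}^{167} k² = 167×168×335/6 = 1566460
∑_{k=1}^{61} k² = 61×62×123/6 = 77531
∑_{k=62}^{167} k² = 1566460 - 77531 = 1488929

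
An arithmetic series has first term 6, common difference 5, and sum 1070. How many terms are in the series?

Using S = n/2 × [2a + (n-1)d]
1070 = n/2 × [2(6) + (n-1)(5)]
1070 = n/2 × [12 + 5n - 5]
2140 = n × [7 + 5n]
5n² + (7)n - 2140 = 0
Discriminant: Δ = (7)² - 4(5)(-2140) = 49 + 42800 = 42849
√Δ = 207
n = [-(7) + √Δ] / (2·5) = (-7 + 207) / 10 = 200 / 10 = 20
(The negative root is discarded since n must be a positive integer.)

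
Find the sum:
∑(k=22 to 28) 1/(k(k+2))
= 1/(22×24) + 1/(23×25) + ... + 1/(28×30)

Partial fractions: 1/(k(k+2)) = (1/2)[1/k - 1/(k+2)]
Telescoping leaves the first two and last two terms:
= (1/2)[1/22 + 1/23 - 1/29 - 1/30]
= 1162/110055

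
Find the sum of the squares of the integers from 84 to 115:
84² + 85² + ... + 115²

Use ∑_{k=1}^{n} k² = n(n+1)(2n+1)/6, then subtract the first 83 terms.
∑_{k=1}^{115} k² = 115×116×231/6 = 513590
∑_{k=1}^{83} k² = 83×84×167/6 = 194054
∑_{k=84}^{115} k² = 513590 - 194054 = 319536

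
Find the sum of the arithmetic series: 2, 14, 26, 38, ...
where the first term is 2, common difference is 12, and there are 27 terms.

Sₙ = n/2 × (first + last)
Last term = a + (n-1)d = 2 + (27-1)×12 = 314
S_27 = 27/2 × (2 + 314)
S_27 = 27/2 × 316 = 4266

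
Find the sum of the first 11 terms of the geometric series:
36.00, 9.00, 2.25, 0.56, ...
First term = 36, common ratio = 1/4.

Sₙ = a(1 - rⁿ) / (1 - r)
S_11 = 36(1 - (1/4)^11) / (1 - (1/4))
S_11 = 36(1 - (1/4194304)) / (3/4)
S_11 = 12582909/262144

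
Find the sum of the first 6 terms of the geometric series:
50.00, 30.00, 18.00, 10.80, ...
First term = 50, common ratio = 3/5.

Sₙ = a(1 - rⁿ) / (1 - r)
S_6 = 50(1 - (3/5)^6) / (1 - (3/5))
S_6 = 50(1 - (729/15625)) / (2/5)
S_6 = 14896/125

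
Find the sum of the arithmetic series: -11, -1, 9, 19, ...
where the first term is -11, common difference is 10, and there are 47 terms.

Sₙ = n/2 × (first + last)
Last term = a + (n-1)d = -11 + (47-1)×10 = 449
S_47 = 47/2 × (-11 + 449)
S_47 = 47/2 × 438 = 10293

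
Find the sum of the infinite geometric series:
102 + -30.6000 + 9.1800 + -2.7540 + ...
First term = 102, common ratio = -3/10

For |r| < 1, S = a / (1 - r)
S = 102 / (1 - (-3/10))
S = 102 / (13/10)
S = 1020/13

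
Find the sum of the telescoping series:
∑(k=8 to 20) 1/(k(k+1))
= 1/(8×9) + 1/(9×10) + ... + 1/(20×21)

Partial fractions: 1/(k(k+1)) = 1/k - 1/(k+1)
The series telescopes:
= (1/8 - 1/9) + (1/9 - 1/10) + ... + (1/20 - 1/21)
= 1/8 - 1/21
= 13/168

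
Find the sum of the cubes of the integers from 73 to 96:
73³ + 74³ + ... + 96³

Use ∑_{k=1}^{n} k³ = [n(n+1)/2]², then subtract the first 72 terms.
∑_{k=1}^{96} k³ = [96×97/2]² = 4656² = 21678336
∑_{k=1}^{72} k³ = [72×73/2]² = 2628² = 6906384
∑_{k=73}^{96} k³ = 21678336 - 6906384 = 14771952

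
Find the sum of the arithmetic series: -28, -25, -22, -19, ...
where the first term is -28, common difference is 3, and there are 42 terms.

Sₙ = n/2 × (first + last)
Last term = a + (n-1)d = -28 + (42-1)×3 = 95
S_42 = 42/2 × (-28 + 95)
S_42 = 42/2 × 67 = 1407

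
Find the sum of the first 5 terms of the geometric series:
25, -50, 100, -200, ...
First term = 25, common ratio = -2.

Sₙ = a(1 - rⁿ) / (1 - r)
S_5 = 25(1 - (-2)^5) / (1 - (-2))
S_5 = 25(1 - (-32)) / (3)
S_5 = 275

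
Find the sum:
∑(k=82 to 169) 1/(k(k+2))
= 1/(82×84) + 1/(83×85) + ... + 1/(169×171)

Partial fractions: 1/(k(k+2)) = (1/2)[1/k - 1/(k+2)]
Telescoping leaves the first two and last two terms:
= (1/2)[1/82 + 1/83 - 1/170 - 1/171]
= 309463/49462605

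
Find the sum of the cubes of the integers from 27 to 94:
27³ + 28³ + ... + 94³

Use ∑_{k=1}^{n} k³ = [n(n+1)/2]², then subtract the first 26 terms.
∑_{k=1}^{94} k³ = [94×95/2]² = 4465² = 19936225
∑_{k=1}^{26} k³ = [26×27/2]² = 351² = 123201
∑_{k=27}^{94} k³ = 19936225 - 123201 = 19813024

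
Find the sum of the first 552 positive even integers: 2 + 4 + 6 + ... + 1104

Sum of first n even numbers = n(n+1)
= 552×553
= 305256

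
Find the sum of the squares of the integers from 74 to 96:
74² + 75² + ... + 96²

Use ∑_{k=1}^{n} k² = n(n+1)(2n+1)/6, then subtract the first 73 terms.
∑_{k=1}^{96} k² = 96×97×193/6 = 299536
∑_{k=1}^{73} k² = 73×74×147/6 = 132349
∑_{k=74}^{96} k² = 299536 - 132349 = 167187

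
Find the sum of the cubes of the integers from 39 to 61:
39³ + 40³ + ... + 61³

Use ∑_{k=1}^{n} k³ = [n(n+1)/2]², then subtract the first 38 terms.
∑_{k=1}^{61} k³ = [61×62/2]² = 1891² = 3575881
∑_{k=1}^{38} k³ = [38×39/2]² = 741² = 549081
∑_{k=39}^{61} k³ = 3575881 - 549081 = 3026800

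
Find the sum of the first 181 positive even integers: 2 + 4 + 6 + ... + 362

Sum of first n even numbers = n(n+1)
= 181×182
= 32942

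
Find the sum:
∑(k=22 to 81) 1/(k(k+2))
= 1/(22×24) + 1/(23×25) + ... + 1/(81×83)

Partial fractions: 1/(k(k+2)) = (1/2)[1/k - 1/(k+2)]
Telescoping leaves the first two and last two terms:
= (1/2)[1/22 + 1/23 - 1/82 - 1/83]
= 55695/1721918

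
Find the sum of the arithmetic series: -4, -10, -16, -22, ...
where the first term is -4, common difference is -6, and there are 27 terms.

Sₙ = n/2 × (first + last)
Last term = a + (n-1)d = -4 + (27-1)×(-6) = -160
S_27 = 27/2 × (-4 + (-160))
S_27 = 27/2 × (-164) = -2214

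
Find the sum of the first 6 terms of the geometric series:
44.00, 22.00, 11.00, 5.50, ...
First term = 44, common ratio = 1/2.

Sₙ = a(1 - rⁿ) / (1 - r)
S_6 = 44(1 - (1/2)^6) / (1 - (1/2))
S_6 = 44(1 - (1/64)) / (1/2)
S_6 = 693/8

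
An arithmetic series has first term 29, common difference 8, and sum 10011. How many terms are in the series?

Using S = n/2 × [2a + (n-1)d]
10011 = n/2 × [2(29) + (n-1)(8)]
10011 = n/2 × [58 + 8n - 8]
20022 = n × [50 + 8n]
8n² + (50)n - 20022 = 0
Discriminant: Δ = (50)² - 4(8)(-20022) = 2500 + 640704 = 643204
√Δ = 802
n = [-(50) + √Δ] / (2·8) = (-50 + 802) / 16 = 752 / 16 = 47
(The negative root is discarded since n must be a positive integer.)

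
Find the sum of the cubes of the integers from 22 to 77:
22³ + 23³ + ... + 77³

Use ∑_{k=1}^{n} k³ = [n(n+1)/2]², then subtract the first 21 terms.
∑_{k=1}^{77} k³ = [77×78/2]² = 3003² = 9018009
∑_{k=1}^{21} k³ = [21×22/2]² = 231² = 53361
∑_{k=22}^{77} k³ = 9018009 - 53361 = 8964648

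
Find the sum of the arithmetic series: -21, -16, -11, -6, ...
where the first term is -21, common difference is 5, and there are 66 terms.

Sₙ = n/2 × (first + last)
Last term = a + (n-1)d = -21 + (66-1)×5 = 304
S_66 = 66/2 × (-21 + 304)
S_66 = 66/2 × 283 = 9339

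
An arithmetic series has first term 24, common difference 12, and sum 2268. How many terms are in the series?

Using S = n/2 × [2a + (n-1)d]
2268 = n/2 × [2(24) + (n-1)(12)]
2268 = n/2 × [48 + 12n - 12]
4536 = n × [36 + 12n]
12n² + (36)n - 4536 = 0
Discriminant: Δ = (36)² - 4(12)(-4536) = 1296 + 217728 = 219024
√Δ = 468
n = [-(36) + √Δ] / (2·12) = (-36 + 468) / 24 = 432 / 24 = 18
(The negative root is discarded since n must be a positive integer.)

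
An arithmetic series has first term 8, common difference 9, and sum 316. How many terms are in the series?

Using S = n/2 × [2a + (n-1)d]
316 = n/2 × [2(8) + (n-1)(9)]
316 = n/2 × [16 + 9n - 9]
632 = n × [7 + 9n]
9n² + (7)n - 632 = 0
Discriminant: Δ = (7)² - 4(9)(-632) = 49 + 22752 = 22801
√Δ = 151
n = [-(7) + √Δ] / (2·9) = (-7 + 151) / 18 = 144 / 18 = 8
(The negative root is discarded since n must be a positive integer.)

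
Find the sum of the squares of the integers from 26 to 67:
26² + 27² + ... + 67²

Use ∑_{k=1}^{n} k² = n(n+1)(2n+1)/6, then subtract the first 25 terms.
∑_{k=1}^{67} k² = 67×68×135/6 = 102510
∑_{k=1}^{25} k² = 25×26×51/6 = 5525
∑_{k=26}^{67} k² = 102510 - 5525 = 96985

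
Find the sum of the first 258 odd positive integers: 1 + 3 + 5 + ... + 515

Sum of first n odd numbers = n²
= 258²
= 66564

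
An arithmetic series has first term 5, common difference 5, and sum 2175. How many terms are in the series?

Using S = n/2 × [2a + (n-1)d]
2175 = n/2 × [2(5) + (n-1)(5)]
2175 = n/2 × [10 + 5n - 5]
4350 = n × [5 + 5n]
5n² + (5)n - 4350 = 0
Discriminant: Δ = (5)² - 4(5)(-4350) = 25 + 87000 = 87025
√Δ = 295
n = [-(5) + √Δ] / (2·5) = (-5 + 295) / 10 = 290 / 10 = 29
(The negative root is discarded since n must be a positive integer.)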